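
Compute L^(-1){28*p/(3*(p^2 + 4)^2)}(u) 7*u*sin(2*u)/3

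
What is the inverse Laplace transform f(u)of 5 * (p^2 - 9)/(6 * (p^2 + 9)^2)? 5 * u * cos(3 * u)/6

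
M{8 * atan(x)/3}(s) -4 * pi * sec(pi * s/2)/(3 * s)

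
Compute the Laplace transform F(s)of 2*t 2/s^2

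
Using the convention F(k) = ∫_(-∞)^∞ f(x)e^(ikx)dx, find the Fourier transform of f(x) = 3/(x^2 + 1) 3*pi*exp(-Abs(k))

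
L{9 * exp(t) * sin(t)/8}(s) 9/(8 * ((s - 1)^2+1))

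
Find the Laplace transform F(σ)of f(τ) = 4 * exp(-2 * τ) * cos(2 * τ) 4 * (σ + 2)/((σ + 2)^2 + 4)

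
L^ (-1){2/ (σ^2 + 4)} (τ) sin (2 * τ)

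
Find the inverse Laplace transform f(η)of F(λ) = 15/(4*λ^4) 5*η^3/8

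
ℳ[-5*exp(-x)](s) -5*gamma(s)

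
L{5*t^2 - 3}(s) 10/s^3 - 3/s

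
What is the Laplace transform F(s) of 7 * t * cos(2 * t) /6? 7 * (s^2 - 4) /(6 * (s^2 + 4) ^2) 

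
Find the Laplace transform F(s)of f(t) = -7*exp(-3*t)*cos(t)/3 7*(-s - 3)/(3*((s + 3)^2 + 1))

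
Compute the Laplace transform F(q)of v q^(-2)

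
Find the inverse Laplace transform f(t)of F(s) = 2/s 2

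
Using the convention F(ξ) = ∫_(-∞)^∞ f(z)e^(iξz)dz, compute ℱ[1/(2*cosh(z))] pi/(2*cosh(pi*ξ/2))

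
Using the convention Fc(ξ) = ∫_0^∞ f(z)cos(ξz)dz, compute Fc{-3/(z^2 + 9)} -pi * exp(-3 * ξ)/2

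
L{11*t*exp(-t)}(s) 11/(s + 1)^2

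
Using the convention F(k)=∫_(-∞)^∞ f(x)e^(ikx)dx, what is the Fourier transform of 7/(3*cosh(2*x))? 7*pi/(6*cosh(pi*k/4))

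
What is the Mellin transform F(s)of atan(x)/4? -pi*sec(pi*s/2)/(8*s)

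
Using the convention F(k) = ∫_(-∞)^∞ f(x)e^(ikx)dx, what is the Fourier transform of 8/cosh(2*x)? 4*pi/cosh(pi*k/4)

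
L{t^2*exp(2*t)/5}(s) 2/(5*(s - 2)^3)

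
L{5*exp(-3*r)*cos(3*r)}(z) 5*(z + 3)/((z + 3)^2 + 9)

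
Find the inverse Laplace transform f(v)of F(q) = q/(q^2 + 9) cos(3 * v)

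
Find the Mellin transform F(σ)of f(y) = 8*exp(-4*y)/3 2^(3 - 2*σ)*gamma(σ)/3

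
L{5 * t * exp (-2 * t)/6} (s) 5/ (6 * (s+2)^2)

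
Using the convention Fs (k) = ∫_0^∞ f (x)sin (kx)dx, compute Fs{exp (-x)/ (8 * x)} atan (k)/8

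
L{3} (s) 3/s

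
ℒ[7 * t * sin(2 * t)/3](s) 28 * s/(3 * (s^2+4)^2)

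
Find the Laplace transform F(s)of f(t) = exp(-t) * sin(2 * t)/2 1/((s+1)^2+4)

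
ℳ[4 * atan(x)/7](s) -2 * pi * sec(pi * s/2)/(7 * s)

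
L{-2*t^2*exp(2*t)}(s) -4/(s - 2)^3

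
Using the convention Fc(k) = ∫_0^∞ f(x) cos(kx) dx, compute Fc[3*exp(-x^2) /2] 3*sqrt(pi)*exp(-k^2/4) /4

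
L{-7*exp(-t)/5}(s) -7/(5*s+5)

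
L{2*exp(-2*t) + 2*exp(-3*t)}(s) 2/(s + 3) + 2/(s + 2)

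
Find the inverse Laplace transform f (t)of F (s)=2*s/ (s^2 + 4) 2*cos (2*t)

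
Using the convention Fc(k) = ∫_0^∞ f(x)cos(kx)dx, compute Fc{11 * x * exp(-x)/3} 11 * (1 - k^2)/(3 * (k^2 + 1)^2)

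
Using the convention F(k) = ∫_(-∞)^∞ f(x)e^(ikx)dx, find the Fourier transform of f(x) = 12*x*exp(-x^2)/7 6*I*sqrt(pi)*k*exp(-k^2/4)/7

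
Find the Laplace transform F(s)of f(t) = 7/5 7/(5*s)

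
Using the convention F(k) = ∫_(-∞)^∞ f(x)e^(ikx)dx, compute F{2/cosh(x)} 2*pi/cosh(pi*k/2)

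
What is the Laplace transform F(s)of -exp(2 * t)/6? -1/(6 * s - 12)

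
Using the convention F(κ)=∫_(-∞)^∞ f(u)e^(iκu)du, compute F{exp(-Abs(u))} 2/(κ^2+1)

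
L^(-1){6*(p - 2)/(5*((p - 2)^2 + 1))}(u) 6*exp(2*u)*cos(u)/5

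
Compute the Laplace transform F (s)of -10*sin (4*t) -40/ (s^2 + 16)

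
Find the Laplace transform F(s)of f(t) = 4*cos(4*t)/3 4*s/(3*(s^2+16))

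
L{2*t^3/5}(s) 12/(5*s^4)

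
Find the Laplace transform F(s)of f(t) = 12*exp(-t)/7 12/(7*(s + 1))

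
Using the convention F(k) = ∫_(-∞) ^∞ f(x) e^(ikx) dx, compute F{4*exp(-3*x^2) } 4*sqrt(3)*sqrt(pi)*exp(-k^2/12) /3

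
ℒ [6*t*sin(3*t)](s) 36*s/(s^2+9)^2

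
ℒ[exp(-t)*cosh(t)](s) (s + 1)/(s*(s + 2))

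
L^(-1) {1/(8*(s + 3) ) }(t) exp(-3*t) /8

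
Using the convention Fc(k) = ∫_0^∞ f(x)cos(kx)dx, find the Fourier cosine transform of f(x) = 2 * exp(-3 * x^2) sqrt(3) * sqrt(pi) * exp(-k^2/12)/3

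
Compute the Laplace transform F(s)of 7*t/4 7/(4*s^2)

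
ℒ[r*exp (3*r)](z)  (z - 3)^ (-2)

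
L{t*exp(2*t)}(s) (s - 2)^(-2)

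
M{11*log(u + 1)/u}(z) -11*pi*csc(pi*z)/(z - 1)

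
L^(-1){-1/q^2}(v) -v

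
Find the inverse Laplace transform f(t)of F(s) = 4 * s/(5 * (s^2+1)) 4 * cos(t)/5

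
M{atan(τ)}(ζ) -pi * sec(pi * ζ/2)/(2 * ζ)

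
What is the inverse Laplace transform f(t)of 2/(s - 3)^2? 2*t*exp(3*t)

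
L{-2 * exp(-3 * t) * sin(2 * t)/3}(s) -4/(3 * (s+3)^2+12)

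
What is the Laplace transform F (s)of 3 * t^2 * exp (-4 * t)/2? 3/ (s + 4)^3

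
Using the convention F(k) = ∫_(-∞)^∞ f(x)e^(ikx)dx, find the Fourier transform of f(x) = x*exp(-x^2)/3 I*sqrt(pi)*k*exp(-k^2/4)/6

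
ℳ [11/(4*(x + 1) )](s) 11*pi*csc(pi*s) /4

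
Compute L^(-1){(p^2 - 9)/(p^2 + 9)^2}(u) u * cos(3 * u)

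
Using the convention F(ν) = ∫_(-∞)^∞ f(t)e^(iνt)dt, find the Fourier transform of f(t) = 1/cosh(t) pi/cosh(pi*ν/2)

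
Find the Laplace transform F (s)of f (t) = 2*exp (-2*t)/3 2/ (3*(s + 2))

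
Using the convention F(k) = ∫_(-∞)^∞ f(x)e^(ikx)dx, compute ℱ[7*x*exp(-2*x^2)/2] 7*sqrt(2)*I*sqrt(pi)*k*exp(-k^2/8)/16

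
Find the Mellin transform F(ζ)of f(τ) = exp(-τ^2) gamma(ζ/2)/2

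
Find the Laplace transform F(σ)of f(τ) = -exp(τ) -1/(σ - 1)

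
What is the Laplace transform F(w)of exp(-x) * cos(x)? (w + 1)/((w + 1)^2 + 1)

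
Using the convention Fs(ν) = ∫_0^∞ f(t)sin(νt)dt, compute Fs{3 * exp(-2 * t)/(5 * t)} 3 * atan(ν/2)/5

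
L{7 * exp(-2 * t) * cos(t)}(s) 7 * (s+2)/((s+2)^2+1)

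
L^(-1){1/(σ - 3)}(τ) exp(3*τ)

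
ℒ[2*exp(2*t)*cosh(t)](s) 2*(s - 2)/((s - 2)^2 - 1)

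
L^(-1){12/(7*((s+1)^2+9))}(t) 4*exp(-t)*sin(3*t)/7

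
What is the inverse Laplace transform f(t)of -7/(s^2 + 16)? -7 * sin(4 * t)/4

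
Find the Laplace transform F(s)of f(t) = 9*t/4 9/(4*s^2)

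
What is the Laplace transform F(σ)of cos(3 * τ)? σ/(σ^2 + 9)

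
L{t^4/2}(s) 12/s^5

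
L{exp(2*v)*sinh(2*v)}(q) 2/(q*(q - 4))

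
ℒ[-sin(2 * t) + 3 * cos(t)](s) 3 * s/(s^2 + 1) - 2/(s^2 + 4)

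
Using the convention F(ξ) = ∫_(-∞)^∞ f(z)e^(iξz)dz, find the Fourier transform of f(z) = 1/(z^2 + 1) pi*exp(-Abs(ξ))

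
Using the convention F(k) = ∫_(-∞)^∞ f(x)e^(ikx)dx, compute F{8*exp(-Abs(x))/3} 16/(3*(k^2 + 1))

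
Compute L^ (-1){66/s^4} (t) 11*t^3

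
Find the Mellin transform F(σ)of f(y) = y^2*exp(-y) gamma(σ + 2)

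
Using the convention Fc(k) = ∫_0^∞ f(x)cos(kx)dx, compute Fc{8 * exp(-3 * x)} 24/(k^2 + 9)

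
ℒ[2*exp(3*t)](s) 2/(s - 3)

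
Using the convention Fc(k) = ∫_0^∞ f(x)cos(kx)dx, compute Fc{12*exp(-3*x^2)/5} 2*sqrt(3)*sqrt(pi)*exp(-k^2/12)/5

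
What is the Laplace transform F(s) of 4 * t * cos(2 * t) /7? 4 * (s^2-4) /(7 * (s^2 + 4) ^2) 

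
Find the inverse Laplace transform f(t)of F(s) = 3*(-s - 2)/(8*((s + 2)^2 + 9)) -3*exp(-2*t)*cos(3*t)/8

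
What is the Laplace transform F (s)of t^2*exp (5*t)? 2/ (s - 5)^3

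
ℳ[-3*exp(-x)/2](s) -3*gamma(s)/2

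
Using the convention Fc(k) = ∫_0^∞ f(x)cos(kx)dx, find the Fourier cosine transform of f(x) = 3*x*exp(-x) 3*(1 - k^2)/(k^2 + 1)^2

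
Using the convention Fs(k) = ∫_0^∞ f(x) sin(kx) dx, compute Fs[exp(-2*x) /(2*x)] atan(k/2) /2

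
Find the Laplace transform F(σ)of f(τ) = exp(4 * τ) 1/(σ - 4)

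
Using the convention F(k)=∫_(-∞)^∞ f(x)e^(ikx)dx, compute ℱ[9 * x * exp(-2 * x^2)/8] 9 * sqrt(2) * I * sqrt(pi) * k * exp(-k^2/8)/64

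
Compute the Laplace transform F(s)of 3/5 3/(5*s)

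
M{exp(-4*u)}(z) gamma(z)/4^z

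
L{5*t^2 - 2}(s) 10/s^3 - 2/s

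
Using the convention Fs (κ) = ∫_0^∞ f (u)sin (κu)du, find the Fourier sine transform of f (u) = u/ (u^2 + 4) pi*exp (-2*κ)/2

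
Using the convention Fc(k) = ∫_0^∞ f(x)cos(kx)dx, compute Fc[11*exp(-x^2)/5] 11*sqrt(pi)*exp(-k^2/4)/10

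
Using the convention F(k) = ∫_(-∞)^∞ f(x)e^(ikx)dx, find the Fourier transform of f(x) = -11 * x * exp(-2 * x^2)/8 -11 * sqrt(2) * I * sqrt(pi) * k * exp(-k^2/8)/64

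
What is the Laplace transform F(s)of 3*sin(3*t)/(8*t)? 3*atan(3/s)/8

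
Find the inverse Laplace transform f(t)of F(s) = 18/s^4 3*t^3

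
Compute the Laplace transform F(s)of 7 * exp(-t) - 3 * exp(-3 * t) 7/(s + 1) - 3/(s + 3)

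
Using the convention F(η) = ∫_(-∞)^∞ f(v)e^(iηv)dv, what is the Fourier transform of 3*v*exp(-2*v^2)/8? 3*sqrt(2)*I*sqrt(pi)*η*exp(-η^2/8)/64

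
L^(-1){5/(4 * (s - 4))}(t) 5 * exp(4 * t)/4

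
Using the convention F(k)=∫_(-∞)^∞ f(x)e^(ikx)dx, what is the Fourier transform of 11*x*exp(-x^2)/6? 11*I*sqrt(pi)*k*exp(-k^2/4)/12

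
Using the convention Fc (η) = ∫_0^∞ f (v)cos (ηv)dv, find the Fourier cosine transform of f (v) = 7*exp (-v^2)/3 7*sqrt (pi)*exp (-η^2/4)/6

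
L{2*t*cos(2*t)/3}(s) 2*(s^2 - 4)/(3*(s^2 + 4)^2)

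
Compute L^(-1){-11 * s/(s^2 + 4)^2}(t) -11 * t * sin(2 * t)/4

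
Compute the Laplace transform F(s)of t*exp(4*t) (s - 4)^(-2)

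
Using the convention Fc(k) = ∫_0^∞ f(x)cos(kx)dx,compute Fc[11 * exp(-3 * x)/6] 11/(2 * (k^2 + 9))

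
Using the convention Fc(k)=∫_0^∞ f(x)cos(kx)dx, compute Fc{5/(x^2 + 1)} 5*pi*exp(-k)/2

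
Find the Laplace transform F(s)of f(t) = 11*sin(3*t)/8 33/(8*(s^2 + 9))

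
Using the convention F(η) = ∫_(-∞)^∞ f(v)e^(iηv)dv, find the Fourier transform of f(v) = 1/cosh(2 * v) pi/(2 * cosh(pi * η/4))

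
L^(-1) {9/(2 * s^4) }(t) 3 * t^3/4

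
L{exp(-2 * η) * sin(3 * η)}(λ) 3/((λ + 2)^2 + 9)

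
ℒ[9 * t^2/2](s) 9/s^3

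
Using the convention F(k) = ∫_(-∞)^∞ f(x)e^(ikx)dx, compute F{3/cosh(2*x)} 3*pi/(2*cosh(pi*k/4))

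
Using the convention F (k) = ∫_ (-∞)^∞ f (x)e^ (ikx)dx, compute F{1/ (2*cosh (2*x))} pi/ (4*cosh (pi*k/4))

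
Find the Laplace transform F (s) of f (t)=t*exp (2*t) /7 1/ (7*(s - 2) ^2) 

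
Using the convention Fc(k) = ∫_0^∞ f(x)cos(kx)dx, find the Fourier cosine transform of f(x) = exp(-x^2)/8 sqrt(pi) * exp(-k^2/4)/16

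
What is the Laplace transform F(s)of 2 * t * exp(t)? 2/(s - 1)^2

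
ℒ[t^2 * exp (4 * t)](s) 2/ (s - 4)^3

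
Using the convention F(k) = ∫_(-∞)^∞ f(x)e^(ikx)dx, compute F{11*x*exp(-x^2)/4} 11*I*sqrt(pi)*k*exp(-k^2/4)/8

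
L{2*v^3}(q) 12/q^4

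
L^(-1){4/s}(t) 4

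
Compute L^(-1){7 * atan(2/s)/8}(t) 7 * sin(2 * t)/(8 * t)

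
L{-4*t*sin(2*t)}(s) -16*s/(s^2 + 4)^2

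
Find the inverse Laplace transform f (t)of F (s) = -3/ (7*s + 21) -3*exp (-3*t)/7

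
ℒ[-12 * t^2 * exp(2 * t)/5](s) -24/(5 * (s - 2)^3)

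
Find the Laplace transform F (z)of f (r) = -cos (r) -z/ (z^2+1)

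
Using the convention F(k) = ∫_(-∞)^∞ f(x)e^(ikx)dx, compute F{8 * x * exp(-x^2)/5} 4 * I * sqrt(pi) * k * exp(-k^2/4)/5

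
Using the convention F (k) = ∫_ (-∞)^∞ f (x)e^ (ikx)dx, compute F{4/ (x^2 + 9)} 4*pi*exp (-3*Abs (k))/3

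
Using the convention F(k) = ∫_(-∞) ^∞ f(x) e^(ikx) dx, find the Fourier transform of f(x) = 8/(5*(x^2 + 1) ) 8*pi*exp(-Abs(k) ) /5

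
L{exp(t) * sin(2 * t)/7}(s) 2/(7 * ((s - 1)^2 + 4))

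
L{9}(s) 9/s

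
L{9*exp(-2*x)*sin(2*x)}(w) 18/((w + 2)^2 + 4)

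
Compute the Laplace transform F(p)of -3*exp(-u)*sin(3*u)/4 -9/(4*(p + 1)^2 + 36)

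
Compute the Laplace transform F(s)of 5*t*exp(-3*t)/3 5/(3*(s + 3)^2)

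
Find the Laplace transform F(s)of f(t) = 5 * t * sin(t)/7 10 * s/(7 * (s^2+1)^2)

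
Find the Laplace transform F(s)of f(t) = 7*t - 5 7/s^2 - 5/s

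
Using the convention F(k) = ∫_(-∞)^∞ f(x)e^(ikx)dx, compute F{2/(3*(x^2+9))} 2*pi*exp(-3*Abs(k))/9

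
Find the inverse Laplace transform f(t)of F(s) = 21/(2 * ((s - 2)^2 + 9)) 7 * exp(2 * t) * sin(3 * t)/2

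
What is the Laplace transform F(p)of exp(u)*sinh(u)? 1/(p*(p - 2))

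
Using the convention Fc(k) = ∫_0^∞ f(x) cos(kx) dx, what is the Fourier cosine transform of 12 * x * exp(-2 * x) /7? 12 * (4 - k^2) /(7 * (k^2 + 4) ^2) 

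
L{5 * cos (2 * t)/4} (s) 5 * s/ (4 * (s^2 + 4))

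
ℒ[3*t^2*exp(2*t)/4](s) 3/(2*(s - 2)^3)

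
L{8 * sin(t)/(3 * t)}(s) 8 * atan(1/s)/3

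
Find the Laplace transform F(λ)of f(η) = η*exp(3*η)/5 1/(5*(λ - 3)^2)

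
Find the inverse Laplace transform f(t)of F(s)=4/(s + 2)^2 4*t*exp(-2*t)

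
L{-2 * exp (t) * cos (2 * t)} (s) 2 * (1 - s)/ ( (s - 1)^2 + 4)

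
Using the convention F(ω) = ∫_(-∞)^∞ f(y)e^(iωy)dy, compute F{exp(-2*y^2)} sqrt(2)*sqrt(pi)*exp(-ω^2/8)/2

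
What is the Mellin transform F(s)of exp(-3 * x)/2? gamma(s)/(2 * 3^s)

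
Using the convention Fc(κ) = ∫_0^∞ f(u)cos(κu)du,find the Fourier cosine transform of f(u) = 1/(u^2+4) pi * exp(-2 * κ)/4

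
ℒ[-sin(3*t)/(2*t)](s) -atan(3/s)/2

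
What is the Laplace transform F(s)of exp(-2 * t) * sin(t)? 1/((s + 2)^2 + 1)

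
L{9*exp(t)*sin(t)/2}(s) 9/(2*((s - 1)^2 + 1))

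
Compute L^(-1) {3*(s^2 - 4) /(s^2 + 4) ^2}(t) 3*t*cos(2*t) 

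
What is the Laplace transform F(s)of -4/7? -4/(7 * s)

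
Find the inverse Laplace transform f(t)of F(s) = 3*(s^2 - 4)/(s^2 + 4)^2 3*t*cos(2*t)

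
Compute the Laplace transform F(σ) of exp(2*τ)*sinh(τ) 1/((σ - 2) ^2 - 1) 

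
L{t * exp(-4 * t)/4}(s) 1/(4 * (s + 4)^2)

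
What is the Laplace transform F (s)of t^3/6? s^ (-4)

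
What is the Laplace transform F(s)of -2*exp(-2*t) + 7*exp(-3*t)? 7/(s + 3) - 2/(s + 2)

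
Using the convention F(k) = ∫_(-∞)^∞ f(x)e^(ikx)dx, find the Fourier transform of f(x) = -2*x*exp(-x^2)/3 -I*sqrt(pi)*k*exp(-k^2/4)/3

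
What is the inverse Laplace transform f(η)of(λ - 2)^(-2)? η*exp(2*η)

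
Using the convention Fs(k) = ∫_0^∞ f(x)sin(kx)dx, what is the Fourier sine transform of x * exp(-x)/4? k/(2 * (k^2 + 1)^2)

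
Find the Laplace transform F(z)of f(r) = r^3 6/z^4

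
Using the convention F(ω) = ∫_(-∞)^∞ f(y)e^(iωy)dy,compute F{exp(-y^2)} sqrt(pi)*exp(-ω^2/4)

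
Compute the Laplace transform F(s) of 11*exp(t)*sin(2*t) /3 22/(3*((s - 1) ^2+4) ) 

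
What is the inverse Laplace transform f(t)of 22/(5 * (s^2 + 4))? 11 * sin(2 * t)/5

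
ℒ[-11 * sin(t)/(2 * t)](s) -11 * atan(1/s)/2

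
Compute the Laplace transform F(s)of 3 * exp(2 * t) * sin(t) 3/((s - 2)^2 + 1)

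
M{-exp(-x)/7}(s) -gamma(s)/7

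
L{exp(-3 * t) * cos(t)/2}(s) (s+3)/(2 * ((s+3)^2+1))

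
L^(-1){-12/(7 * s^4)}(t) -2 * t^3/7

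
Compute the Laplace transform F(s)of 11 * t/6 11/(6 * s^2)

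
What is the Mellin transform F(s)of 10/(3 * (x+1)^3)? 5 * pi * (s - 2) * (s - 1)/(3 * sin(pi * s))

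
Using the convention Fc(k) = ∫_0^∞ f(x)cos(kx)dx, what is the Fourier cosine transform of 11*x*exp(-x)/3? 11*(1 - k^2)/(3*(k^2 + 1)^2)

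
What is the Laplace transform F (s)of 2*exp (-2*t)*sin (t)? 2/ ( (s + 2)^2 + 1)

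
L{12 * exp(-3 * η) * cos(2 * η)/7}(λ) 12 * (λ + 3)/(7 * ((λ + 3)^2 + 4))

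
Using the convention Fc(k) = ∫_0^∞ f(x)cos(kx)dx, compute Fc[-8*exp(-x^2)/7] -4*sqrt(pi)*exp(-k^2/4)/7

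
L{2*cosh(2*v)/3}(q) 2*q/(3*(q^2 - 4))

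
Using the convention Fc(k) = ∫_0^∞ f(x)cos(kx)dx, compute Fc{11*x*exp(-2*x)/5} 11*(4 - k^2)/(5*(k^2 + 4)^2)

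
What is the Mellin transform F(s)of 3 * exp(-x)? 3 * gamma(s)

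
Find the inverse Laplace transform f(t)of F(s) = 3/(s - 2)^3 3 * t^2 * exp(2 * t)/2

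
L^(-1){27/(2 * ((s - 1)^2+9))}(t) 9 * exp(t) * sin(3 * t)/2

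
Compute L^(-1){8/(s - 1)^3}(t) 4 * t^2 * exp(t)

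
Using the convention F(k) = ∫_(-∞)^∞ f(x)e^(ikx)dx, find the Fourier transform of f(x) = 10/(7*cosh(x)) 10*pi/(7*cosh(pi*k/2))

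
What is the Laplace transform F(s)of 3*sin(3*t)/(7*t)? 3*atan(3/s)/7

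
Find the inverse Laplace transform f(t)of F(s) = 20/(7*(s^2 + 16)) 5*sin(4*t)/7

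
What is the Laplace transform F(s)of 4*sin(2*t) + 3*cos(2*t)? 8/(s^2 + 4) + 3*s/(s^2 + 4)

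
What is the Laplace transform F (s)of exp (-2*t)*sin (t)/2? 1/ (2*( (s + 2)^2 + 1))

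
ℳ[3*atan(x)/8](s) -3*pi*sec(pi*s/2)/(16*s)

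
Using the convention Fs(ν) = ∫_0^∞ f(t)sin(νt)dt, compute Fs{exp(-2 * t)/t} atan(ν/2)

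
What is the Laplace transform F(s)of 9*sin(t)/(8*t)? 9*atan(1/s)/8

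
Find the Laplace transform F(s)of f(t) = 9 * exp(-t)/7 9/(7 * (s + 1))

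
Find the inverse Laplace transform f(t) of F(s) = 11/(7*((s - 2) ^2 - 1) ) 11*exp(2*t)*sinh(t) /7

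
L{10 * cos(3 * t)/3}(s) 10 * s/(3 * (s^2 + 9))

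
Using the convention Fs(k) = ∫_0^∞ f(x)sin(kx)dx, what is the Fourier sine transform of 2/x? pi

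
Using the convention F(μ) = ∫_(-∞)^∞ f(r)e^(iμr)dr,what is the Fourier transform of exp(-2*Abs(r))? 4/(μ^2 + 4)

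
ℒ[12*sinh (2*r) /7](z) 24/ (7*(z^2 - 4) ) 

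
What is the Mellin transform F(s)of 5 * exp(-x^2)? 5 * gamma(s/2)/2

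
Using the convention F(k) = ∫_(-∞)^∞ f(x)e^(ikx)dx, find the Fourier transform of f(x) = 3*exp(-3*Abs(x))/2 9/(k^2 + 9)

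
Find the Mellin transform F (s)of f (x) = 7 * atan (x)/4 -7 * pi * sec (pi * s/2)/ (8 * s)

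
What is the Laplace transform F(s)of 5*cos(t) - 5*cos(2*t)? 5*s/(s^2+1) - 5*s/(s^2+4)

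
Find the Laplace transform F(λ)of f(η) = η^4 24/λ^5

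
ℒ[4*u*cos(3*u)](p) 4*(p^2 - 9)/(p^2+9)^2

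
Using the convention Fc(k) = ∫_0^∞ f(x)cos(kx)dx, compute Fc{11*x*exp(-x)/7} 11*(1 - k^2)/(7*(k^2+1)^2)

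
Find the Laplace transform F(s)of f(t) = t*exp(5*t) (s - 5)^(-2)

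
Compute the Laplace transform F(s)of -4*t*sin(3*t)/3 -8*s/(s^2+9)^2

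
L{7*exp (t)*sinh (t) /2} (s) 7/ (2*s*(s - 2) ) 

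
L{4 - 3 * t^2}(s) 4/s - 6/s^3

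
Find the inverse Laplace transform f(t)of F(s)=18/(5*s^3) 9*t^2/5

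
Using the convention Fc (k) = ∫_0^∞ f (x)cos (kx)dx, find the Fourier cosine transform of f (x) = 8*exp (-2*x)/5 16/ (5*(k^2 + 4))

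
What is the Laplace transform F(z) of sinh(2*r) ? 2/(z^2 - 4) 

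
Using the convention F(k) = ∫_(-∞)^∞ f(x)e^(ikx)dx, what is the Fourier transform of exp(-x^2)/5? sqrt(pi)*exp(-k^2/4)/5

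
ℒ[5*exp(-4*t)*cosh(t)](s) 5*(s+4) /((s+4) ^2 - 1) 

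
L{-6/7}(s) -6/(7 * s)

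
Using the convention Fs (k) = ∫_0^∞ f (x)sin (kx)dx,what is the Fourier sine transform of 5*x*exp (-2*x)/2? 10*k/ (k^2 + 4)^2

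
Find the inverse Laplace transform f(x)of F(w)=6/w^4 x^3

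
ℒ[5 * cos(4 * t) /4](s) 5 * s/(4 * (s^2 + 16) ) 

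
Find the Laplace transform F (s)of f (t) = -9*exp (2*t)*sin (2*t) -18/ ( (s - 2)^2+4)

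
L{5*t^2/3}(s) 10/(3*s^3)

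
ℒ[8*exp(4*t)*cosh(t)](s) 8*(s - 4)/((s - 4)^2-1)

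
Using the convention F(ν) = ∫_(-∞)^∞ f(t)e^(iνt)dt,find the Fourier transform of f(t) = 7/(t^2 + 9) 7*pi*exp(-3*Abs(ν))/3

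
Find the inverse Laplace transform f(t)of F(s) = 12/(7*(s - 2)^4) 2*t^3*exp(2*t)/7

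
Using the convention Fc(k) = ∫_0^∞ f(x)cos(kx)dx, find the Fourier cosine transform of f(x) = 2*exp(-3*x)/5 6/(5*(k^2 + 9))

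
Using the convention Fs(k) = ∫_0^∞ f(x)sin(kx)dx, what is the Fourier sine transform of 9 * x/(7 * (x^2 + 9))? 9 * pi * exp(-3 * k)/14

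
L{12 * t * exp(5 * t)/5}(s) 12/(5 * (s - 5)^2)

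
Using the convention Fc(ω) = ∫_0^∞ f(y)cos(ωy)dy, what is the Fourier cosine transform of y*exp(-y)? (1 - ω^2)/(ω^2 + 1)^2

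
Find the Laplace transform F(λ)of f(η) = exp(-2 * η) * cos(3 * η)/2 (λ + 2)/(2 * ((λ + 2)^2 + 9))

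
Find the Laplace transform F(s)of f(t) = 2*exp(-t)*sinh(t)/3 2/(3*s*(s+2))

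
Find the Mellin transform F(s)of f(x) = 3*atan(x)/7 -3*pi*sec(pi*s/2)/(14*s)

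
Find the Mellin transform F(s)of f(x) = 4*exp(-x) 4*gamma(s)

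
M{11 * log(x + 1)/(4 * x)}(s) -11 * pi * csc(pi * s)/(4 * s - 4)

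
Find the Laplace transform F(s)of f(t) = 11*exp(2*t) 11/(s - 2)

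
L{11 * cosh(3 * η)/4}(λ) 11 * λ/(4 * (λ^2 - 9))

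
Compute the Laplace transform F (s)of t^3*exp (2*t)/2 3/ (s - 2)^4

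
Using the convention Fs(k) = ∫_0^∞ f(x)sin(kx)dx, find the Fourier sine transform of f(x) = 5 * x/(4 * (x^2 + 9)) 5 * pi * exp(-3 * k)/8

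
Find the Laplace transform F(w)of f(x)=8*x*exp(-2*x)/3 8/(3*(w + 2)^2)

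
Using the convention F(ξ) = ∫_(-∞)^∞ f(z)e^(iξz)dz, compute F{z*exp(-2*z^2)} sqrt(2)*I*sqrt(pi)*ξ*exp(-ξ^2/8)/8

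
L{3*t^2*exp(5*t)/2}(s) 3/(s - 5)^3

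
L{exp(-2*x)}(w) 1/(w + 2)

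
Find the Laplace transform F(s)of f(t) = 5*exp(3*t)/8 5/(8*(s - 3))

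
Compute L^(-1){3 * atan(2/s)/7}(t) 3 * sin(2 * t)/(7 * t)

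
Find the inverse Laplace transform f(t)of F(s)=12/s 12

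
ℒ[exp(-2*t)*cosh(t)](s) (s + 2)/((s + 2)^2-1)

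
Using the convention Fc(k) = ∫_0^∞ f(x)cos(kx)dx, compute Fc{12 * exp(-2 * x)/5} 24/(5 * (k^2 + 4))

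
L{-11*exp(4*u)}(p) -11/(p - 4)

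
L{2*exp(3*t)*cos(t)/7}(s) 2*(s - 3)/(7*((s - 3)^2+1))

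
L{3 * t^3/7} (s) 18/ (7 * s^4)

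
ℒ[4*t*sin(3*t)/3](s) 8*s/(s^2+9)^2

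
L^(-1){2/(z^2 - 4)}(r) sinh(2*r)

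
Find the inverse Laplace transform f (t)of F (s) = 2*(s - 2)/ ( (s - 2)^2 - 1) 2*exp (2*t)*cosh (t)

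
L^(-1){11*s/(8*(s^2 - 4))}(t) 11*cosh(2*t)/8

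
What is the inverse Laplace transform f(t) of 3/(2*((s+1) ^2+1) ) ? 3*exp(-t)*sin(t) /2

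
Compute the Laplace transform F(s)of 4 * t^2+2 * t 8/s^3+2/s^2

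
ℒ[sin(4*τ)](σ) 4/(σ^2 + 16)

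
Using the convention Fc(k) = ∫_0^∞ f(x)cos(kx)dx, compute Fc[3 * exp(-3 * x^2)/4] sqrt(3) * sqrt(pi) * exp(-k^2/12)/8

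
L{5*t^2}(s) 10/s^3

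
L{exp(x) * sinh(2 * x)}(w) 2/((w - 1)^2 - 4)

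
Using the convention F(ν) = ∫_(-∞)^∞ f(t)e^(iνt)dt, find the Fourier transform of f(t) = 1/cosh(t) pi/cosh(pi*ν/2)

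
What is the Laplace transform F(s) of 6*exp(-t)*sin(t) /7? 6/(7*((s + 1) ^2 + 1) ) 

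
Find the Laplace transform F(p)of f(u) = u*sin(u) 2*p/(p^2 + 1)^2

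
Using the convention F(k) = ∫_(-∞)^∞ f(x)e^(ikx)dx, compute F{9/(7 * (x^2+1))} 9 * pi * exp(-Abs(k))/7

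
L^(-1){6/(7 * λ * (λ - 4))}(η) 3 * exp(2 * η) * sinh(2 * η)/7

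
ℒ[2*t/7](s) 2/(7*s^2)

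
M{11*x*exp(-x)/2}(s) 11*gamma(s + 1)/2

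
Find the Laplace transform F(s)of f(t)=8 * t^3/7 48/(7 * s^4)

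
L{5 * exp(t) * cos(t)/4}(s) 5 * (s - 1)/(4 * ((s - 1)^2 + 1))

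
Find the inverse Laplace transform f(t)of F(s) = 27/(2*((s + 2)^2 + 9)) 9*exp(-2*t)*sin(3*t)/2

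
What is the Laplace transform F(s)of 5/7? 5/(7 * s)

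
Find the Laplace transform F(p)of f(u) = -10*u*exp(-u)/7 -10/(7*(p + 1)^2)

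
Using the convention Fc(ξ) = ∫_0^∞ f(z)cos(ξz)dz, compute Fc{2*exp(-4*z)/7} 8/(7*(ξ^2 + 16))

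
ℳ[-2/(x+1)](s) -2*pi*csc(pi*s)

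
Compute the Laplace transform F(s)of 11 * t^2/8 11/(4 * s^3)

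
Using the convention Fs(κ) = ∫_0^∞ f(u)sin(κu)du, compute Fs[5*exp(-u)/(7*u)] 5*atan(κ)/7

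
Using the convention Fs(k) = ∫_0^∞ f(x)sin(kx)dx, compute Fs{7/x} 7 * pi/2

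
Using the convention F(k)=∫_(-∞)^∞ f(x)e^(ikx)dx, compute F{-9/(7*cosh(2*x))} -9*pi/(14*cosh(pi*k/4))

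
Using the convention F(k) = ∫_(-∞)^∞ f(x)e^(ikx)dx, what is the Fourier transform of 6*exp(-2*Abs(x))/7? 24/(7*(k^2+4))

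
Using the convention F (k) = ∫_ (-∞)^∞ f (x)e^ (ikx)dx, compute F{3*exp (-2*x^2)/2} 3*sqrt (2)*sqrt (pi)*exp (-k^2/8)/4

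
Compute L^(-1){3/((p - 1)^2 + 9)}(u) exp(u) * sin(3 * u)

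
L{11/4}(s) 11/(4*s)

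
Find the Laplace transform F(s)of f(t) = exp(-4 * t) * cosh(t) (s+4)/((s+4)^2 - 1)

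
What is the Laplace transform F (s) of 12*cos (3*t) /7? 12*s/ (7*(s^2+9) ) 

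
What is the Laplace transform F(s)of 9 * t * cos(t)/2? 9 * (s^2 - 1)/(2 * (s^2 + 1)^2)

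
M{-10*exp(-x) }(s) -10*gamma(s) 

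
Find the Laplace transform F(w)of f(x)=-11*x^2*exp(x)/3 -22/(3*(w - 1)^3)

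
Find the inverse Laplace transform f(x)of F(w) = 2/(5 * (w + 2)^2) 2 * x * exp(-2 * x)/5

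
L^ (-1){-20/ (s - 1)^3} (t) -10 * t^2 * exp (t)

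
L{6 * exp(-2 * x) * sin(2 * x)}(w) 12/((w + 2)^2 + 4)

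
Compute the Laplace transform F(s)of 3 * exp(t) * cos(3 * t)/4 3 * (s - 1)/(4 * ((s - 1)^2 + 9))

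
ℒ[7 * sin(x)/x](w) 7 * atan(1/w)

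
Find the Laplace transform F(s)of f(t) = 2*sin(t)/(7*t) 2*atan(1/s)/7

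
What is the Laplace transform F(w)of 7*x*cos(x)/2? 7*(w^2 - 1)/(2*(w^2 + 1)^2)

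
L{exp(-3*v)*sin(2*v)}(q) 2/((q+3)^2+4)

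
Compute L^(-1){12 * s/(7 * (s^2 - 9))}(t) 12 * cosh(3 * t)/7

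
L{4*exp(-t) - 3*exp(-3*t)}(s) 4/(s + 1) - 3/(s + 3)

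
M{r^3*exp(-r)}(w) gamma(w + 3)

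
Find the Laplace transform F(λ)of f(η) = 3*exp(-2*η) 3/(λ + 2)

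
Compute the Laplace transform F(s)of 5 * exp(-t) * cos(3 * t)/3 5 * (s + 1)/(3 * ((s + 1)^2 + 9))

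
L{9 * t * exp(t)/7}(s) 9/(7 * (s - 1)^2)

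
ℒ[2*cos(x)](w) 2*w/(w^2 + 1) 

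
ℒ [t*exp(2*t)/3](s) 1/(3*(s - 2)^2)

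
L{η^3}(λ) 6/λ^4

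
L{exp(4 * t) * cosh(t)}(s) (s - 4)/((s - 4)^2 - 1)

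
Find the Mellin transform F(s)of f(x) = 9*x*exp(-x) 9*gamma(s + 1)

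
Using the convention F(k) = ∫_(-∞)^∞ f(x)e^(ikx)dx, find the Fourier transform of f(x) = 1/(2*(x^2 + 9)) pi*exp(-3*Abs(k))/6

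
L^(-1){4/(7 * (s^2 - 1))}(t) 4 * sinh(t)/7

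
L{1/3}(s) 1/(3 * s)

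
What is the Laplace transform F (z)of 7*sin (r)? 7/ (z^2 + 1)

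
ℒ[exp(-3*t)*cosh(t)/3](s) (s + 3)/(3*((s + 3)^2 - 1))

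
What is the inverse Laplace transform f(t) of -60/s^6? -t^5/2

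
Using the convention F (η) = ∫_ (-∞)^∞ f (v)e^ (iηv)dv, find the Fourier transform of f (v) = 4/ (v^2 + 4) 2*pi*exp (-2*Abs (η))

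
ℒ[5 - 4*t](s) 5/s - 4/s^2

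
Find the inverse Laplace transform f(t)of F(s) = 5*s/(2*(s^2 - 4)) 5*cosh(2*t)/2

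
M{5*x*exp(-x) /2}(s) 5*gamma(s + 1) /2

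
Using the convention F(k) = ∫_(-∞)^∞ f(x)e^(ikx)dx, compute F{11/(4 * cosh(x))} 11 * pi/(4 * cosh(pi * k/2))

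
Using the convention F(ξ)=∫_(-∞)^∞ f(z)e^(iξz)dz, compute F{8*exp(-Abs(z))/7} 16/(7*(ξ^2 + 1))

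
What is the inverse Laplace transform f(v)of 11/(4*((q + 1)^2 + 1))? 11*exp(-v)*sin(v)/4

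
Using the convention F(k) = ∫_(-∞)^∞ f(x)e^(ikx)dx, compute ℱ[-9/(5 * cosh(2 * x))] -9 * pi/(10 * cosh(pi * k/4))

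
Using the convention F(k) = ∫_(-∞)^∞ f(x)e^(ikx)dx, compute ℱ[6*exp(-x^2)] 6*sqrt(pi)*exp(-k^2/4)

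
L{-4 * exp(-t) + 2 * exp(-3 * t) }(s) 2/(s + 3) - 4/(s + 1) 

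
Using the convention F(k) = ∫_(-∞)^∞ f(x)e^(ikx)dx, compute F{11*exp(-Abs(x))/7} 22/(7*(k^2 + 1))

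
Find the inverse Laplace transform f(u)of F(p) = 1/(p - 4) exp(4 * u)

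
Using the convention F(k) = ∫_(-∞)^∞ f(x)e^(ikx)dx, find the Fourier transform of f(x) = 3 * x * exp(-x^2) 3 * I * sqrt(pi) * k * exp(-k^2/4)/2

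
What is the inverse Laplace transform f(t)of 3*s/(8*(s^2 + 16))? 3*cos(4*t)/8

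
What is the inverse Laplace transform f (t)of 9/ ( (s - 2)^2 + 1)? 9*exp (2*t)*sin (t)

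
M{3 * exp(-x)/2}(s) 3 * gamma(s)/2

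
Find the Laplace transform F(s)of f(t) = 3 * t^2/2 3/s^3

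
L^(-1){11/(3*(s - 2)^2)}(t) 11*t*exp(2*t)/3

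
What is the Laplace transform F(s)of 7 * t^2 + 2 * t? 14/s^3 + 2/s^2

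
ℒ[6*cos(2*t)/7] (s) 6*s/(7*(s^2 + 4))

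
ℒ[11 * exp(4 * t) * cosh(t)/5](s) 11 * (s - 4)/(5 * ((s - 4)^2 - 1))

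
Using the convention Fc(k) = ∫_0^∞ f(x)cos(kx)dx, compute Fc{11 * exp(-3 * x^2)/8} 11 * sqrt(3) * sqrt(pi) * exp(-k^2/12)/48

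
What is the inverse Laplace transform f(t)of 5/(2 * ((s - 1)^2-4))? 5 * exp(t) * sinh(2 * t)/4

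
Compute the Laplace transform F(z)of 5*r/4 5/(4*z^2)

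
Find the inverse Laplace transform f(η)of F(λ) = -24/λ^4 -4 * η^3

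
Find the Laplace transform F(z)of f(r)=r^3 6/z^4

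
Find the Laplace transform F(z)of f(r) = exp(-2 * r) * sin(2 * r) 2/((z + 2)^2 + 4)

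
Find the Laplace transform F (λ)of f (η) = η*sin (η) 2*λ/ (λ^2+1)^2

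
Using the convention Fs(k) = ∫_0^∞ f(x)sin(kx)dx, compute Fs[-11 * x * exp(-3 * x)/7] -66 * k/(7 * (k^2 + 9)^2)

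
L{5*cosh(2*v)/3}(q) 5*q/(3*(q^2 - 4))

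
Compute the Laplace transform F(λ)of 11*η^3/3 22/λ^4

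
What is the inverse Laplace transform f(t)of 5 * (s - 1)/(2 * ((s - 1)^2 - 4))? 5 * exp(t) * cosh(2 * t)/2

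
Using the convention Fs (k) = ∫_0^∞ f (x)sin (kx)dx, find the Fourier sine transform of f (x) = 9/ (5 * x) 9 * pi/10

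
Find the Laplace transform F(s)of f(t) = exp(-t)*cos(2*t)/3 (s + 1)/(3*((s + 1)^2 + 4))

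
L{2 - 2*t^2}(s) 2/s - 4/s^3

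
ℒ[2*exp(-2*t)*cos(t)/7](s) 2*(s + 2)/(7*((s + 2)^2 + 1))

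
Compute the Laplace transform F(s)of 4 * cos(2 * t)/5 4 * s/(5 * (s^2 + 4))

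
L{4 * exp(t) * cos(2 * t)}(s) 4 * (s - 1)/((s - 1)^2 + 4)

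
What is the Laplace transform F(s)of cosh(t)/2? s/(2*(s^2 - 1))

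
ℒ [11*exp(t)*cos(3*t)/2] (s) 11*(s - 1)/(2*((s - 1)^2 + 9))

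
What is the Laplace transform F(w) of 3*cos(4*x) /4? 3*w/(4*(w^2 + 16) ) 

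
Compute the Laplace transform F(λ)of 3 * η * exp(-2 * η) 3/(λ + 2)^2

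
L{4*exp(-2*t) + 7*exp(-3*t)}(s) 7/(s + 3) + 4/(s + 2)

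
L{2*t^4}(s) 48/s^5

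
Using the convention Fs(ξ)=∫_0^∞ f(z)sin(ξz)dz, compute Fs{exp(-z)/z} atan(ξ)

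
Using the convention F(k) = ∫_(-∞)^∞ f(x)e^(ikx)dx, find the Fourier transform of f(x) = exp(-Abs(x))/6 1/(3*(k^2 + 1))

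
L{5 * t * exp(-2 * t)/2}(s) 5/(2 * (s+2)^2)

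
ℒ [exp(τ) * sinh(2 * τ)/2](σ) 1/((σ - 1)^2-4)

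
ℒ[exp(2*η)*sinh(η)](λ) 1/((λ - 2) ^2 - 1) 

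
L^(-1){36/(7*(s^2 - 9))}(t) 12*sinh(3*t)/7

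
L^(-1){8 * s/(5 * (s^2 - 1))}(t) 8 * cosh(t)/5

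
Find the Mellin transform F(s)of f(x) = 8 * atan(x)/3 -4 * pi * sec(pi * s/2)/(3 * s)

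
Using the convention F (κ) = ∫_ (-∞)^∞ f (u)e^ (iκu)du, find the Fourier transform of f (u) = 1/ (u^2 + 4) pi * exp (-2 * Abs (κ))/2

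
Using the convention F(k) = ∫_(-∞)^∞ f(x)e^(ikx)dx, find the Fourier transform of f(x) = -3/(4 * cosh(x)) -3 * pi/(4 * cosh(pi * k/2))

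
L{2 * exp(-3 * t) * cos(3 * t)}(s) 2 * (s + 3)/((s + 3)^2 + 9)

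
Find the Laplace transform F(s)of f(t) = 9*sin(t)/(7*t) 9*atan(1/s)/7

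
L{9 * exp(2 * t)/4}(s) 9/(4 * (s - 2))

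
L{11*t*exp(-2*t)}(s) 11/(s + 2)^2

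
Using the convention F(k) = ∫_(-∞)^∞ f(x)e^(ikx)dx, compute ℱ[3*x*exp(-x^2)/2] 3*I*sqrt(pi)*k*exp(-k^2/4)/4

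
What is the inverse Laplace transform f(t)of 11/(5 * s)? 11/5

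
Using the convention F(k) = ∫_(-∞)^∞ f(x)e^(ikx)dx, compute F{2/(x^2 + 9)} 2*pi*exp(-3*Abs(k))/3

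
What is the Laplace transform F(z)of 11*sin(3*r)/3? 11/(z^2 + 9)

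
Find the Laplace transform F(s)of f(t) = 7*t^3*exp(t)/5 42/(5*(s - 1)^4)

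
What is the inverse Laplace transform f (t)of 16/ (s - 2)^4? 8 * t^3 * exp (2 * t)/3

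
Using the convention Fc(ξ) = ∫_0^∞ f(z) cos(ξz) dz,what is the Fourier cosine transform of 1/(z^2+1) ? pi*exp(-ξ) /2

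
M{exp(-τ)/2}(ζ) gamma(ζ)/2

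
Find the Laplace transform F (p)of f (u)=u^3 6/p^4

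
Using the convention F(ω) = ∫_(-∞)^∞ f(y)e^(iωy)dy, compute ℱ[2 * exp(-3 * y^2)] 2 * sqrt(3) * sqrt(pi) * exp(-ω^2/12)/3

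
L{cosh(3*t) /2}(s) s/(2*(s^2-9) ) 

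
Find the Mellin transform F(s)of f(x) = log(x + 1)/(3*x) -pi*csc(pi*s)/(3*s - 3)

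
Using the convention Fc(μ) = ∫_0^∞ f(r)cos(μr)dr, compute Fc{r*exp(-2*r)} (4 - μ^2)/(μ^2 + 4)^2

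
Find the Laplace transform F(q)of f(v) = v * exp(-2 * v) (q + 2)^(-2)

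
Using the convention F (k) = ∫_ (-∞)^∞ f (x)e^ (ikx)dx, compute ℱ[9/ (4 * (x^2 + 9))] 3 * pi * exp (-3 * Abs (k))/4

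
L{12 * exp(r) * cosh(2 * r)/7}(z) 12 * (z - 1)/(7 * ((z - 1)^2 - 4))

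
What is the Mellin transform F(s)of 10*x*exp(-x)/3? 10*gamma(s + 1)/3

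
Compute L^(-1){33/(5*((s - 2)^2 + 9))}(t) 11*exp(2*t)*sin(3*t)/5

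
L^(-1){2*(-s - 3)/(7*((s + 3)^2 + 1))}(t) -2*exp(-3*t)*cos(t)/7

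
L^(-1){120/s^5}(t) 5*t^4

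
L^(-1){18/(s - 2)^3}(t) 9*t^2*exp(2*t)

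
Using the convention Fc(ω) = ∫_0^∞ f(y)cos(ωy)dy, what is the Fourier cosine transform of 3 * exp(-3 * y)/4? 9/(4 * (ω^2+9))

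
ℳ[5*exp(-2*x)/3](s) 5*gamma(s)/(3*2^s)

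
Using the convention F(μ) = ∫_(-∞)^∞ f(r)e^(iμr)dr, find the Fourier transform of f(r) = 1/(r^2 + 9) pi*exp(-3*Abs(μ))/3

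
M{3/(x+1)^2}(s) -3*pi*(s - 1)/sin(pi*s)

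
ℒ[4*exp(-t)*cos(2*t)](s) 4*(s + 1) /((s + 1) ^2 + 4) 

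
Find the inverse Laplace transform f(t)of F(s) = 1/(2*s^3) t^2/4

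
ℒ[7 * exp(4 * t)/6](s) 7/(6 * (s - 4))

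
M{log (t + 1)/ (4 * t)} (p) -pi * csc (pi * p)/ (4 * p - 4)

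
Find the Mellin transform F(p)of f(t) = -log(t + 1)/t pi*csc(pi*p)/(p - 1)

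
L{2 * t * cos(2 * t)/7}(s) 2 * (s^2 - 4)/(7 * (s^2 + 4)^2)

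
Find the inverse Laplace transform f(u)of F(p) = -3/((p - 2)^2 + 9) -exp(2*u)*sin(3*u)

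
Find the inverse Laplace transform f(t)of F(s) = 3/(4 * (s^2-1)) 3 * sinh(t)/4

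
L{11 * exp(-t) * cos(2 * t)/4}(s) 11 * (s + 1)/(4 * ((s + 1)^2 + 4))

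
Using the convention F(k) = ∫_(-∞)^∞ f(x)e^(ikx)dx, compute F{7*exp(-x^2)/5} 7*sqrt(pi)*exp(-k^2/4)/5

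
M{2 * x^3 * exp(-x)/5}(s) 2 * gamma(s + 3)/5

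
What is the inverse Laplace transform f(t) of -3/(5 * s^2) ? -3 * t/5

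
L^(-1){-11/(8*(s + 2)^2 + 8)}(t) -11*exp(-2*t)*sin(t)/8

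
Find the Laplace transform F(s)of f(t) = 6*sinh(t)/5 6/(5*(s^2 - 1))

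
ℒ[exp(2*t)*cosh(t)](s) (s - 2)/((s - 2)^2 - 1)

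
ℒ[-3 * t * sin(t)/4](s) -3 * s/(2 * (s^2 + 1)^2)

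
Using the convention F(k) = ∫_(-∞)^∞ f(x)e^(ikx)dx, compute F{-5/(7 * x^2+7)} -5 * pi * exp(-Abs(k))/7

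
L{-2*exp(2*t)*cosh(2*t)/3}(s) 2*(2 - s)/(3*s*(s - 4))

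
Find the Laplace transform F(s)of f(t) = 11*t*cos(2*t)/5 11*(s^2-4)/(5*(s^2 + 4)^2)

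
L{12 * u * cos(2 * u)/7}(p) 12 * (p^2 - 4)/(7 * (p^2 + 4)^2)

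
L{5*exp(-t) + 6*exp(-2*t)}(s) 6/(s + 2) + 5/(s + 1)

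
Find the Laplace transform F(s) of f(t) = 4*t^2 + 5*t 5/s^2 + 8/s^3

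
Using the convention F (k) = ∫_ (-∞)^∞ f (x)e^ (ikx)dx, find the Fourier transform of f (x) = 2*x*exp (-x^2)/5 I*sqrt (pi)*k*exp (-k^2/4)/5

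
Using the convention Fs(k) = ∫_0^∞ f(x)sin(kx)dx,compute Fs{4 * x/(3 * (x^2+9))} 2 * pi * exp(-3 * k)/3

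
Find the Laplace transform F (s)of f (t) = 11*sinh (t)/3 11/ (3*(s^2-1))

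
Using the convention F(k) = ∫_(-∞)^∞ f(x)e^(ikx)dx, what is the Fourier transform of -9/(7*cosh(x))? -9*pi/(7*cosh(pi*k/2))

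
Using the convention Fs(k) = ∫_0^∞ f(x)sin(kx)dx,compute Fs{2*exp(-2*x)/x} 2*atan(k/2)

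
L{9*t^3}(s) 54/s^4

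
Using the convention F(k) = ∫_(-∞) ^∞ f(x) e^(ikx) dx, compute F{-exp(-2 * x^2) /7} -sqrt(2) * sqrt(pi) * exp(-k^2/8) /14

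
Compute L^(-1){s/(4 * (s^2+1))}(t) cos(t)/4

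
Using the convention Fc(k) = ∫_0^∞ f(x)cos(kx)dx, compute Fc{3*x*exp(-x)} 3*(1 - k^2)/(k^2 + 1)^2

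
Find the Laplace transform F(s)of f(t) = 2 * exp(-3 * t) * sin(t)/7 2/(7 * ((s + 3)^2 + 1))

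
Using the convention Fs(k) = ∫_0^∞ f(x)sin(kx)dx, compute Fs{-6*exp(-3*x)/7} -6*k/(7*k^2 + 63)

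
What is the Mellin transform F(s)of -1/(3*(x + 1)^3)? -pi*(s - 2)*(s - 1)/(6*sin(pi*s))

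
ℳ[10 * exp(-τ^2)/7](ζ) 5 * gamma(ζ/2)/7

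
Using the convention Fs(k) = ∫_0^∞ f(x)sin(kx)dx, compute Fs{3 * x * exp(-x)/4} 3 * k/(2 * (k^2 + 1)^2)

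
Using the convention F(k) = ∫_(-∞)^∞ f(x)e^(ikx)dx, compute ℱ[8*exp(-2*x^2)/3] 4*sqrt(2)*sqrt(pi)*exp(-k^2/8)/3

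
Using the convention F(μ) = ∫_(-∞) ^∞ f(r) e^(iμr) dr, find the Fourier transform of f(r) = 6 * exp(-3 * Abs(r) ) 36/(μ^2 + 9) 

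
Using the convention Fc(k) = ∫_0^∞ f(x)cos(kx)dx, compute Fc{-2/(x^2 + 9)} -pi*exp(-3*k)/3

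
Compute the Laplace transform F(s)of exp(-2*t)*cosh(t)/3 (s + 2)/(3*((s + 2)^2-1))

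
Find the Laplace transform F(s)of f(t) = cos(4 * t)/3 s/(3 * (s^2+16))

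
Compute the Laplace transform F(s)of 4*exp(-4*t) 4/(s + 4)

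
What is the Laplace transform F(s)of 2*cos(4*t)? 2*s/(s^2 + 16)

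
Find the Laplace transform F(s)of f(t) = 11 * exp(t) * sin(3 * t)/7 33/(7 * ((s - 1)^2 + 9))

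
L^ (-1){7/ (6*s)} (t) 7/6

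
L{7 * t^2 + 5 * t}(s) 14/s^3 + 5/s^2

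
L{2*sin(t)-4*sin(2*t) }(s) 2/(s^2 + 1)-8/(s^2 + 4) 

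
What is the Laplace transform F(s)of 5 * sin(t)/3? 5/(3 * (s^2 + 1))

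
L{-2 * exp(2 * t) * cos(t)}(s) 2 * (2 - s)/((s - 2)^2 + 1)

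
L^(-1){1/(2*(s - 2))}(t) exp(2*t)/2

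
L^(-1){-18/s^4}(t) -3*t^3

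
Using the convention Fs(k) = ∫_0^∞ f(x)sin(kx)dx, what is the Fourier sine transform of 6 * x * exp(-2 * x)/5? 24 * k/(5 * (k^2 + 4)^2)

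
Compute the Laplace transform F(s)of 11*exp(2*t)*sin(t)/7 11/(7*((s - 2)^2 + 1))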